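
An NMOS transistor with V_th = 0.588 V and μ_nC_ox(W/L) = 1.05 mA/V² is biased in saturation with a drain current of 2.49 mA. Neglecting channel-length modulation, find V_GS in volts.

V_GS = 2.77 V

In saturation I_D = ½ k_n (V_GS − V_th)², so V_GS − V_th = √(2 I_D / k_n) = √(2 × 2.49 / 1.05) = 2.18 V.
V_GS = 0.588 + 2.18 = 2.77 V.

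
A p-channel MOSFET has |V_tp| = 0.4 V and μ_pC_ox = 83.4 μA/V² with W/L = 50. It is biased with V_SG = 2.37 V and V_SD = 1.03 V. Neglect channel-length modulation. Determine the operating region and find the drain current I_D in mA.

k_p = μ_pC_ox · (W/L) = 4.17 mA/V².
V_ov = V_SG − |V_tp| = 2.37 − 0.4 = 1.97 V.
Since V_SD = 1.03 V < V_ov = 1.97 V, the device is in the triode region.
I_D = k_p [V_ov · V_SD − ½ V_SD²] = 4.17 × [1.97 × 1.03 − 0.5 × 1.03²] = 6.25 mA.

Triode; I_D = 6.25 mA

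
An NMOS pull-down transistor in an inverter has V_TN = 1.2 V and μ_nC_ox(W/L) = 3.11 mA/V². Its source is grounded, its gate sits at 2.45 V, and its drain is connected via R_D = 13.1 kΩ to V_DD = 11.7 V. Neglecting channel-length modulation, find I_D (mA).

V_GS = V_G = 2.45 V, so V_ov = 2.45 − 1.2 = 1.25 V.
Assume saturation: I_D = ½ k_n V_ov² = 0.5 × 3.11 × 1.25² = 2.43 mA, giving V_DS = V_DD − I_D R_D = 11.7 − 2.43 × 13.1 = -20.1 V.
But -20.1 V < V_ov = 1.25 V, so the device is actually in triode.
In triode I_D = k_n[V_ov V_DS − ½ V_DS²] and I_D = (V_DD − V_DS)/R_D. Equating: 20.4 V_DS² − 51.93 V_DS + 11.7 = 0, giving V_DS = 0.25 V (the root below V_ov).
I_D = (11.7 − 0.25) / 13.1 = 0.874 mA.

I_D = 0.874 mA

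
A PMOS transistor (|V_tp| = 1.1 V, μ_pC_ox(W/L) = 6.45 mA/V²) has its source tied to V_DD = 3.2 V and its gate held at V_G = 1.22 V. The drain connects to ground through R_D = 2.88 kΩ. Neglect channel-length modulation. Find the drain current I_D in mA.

I_D = 1.04 mA

V_SG = V_DD − V_G = 3.2 − 1.22 = 1.98 V, so V_ov = 1.98 − 1.1 = 0.88 V.
Assume saturation: I_D = ½ k_p V_ov² = 0.5 × 6.45 × 0.88² = 2.5 mA, giving V_SD = V_DD − I_D R_D = 3.2 − 2.5 × 2.88 = -3.99 V.
But -3.99 V < V_ov = 0.88 V, so the device is actually in triode.
In triode I_D = k_p[V_ov V_SD − ½ V_SD²] and I_D = (V_DD − V_SD)/R_D. Equating: 9.29 V_SD² − 17.35 V_SD + 3.2 = 0, giving V_SD = 0.208 V (the root below V_ov).
I_D = (3.2 − 0.208) / 2.88 = 1.04 mA.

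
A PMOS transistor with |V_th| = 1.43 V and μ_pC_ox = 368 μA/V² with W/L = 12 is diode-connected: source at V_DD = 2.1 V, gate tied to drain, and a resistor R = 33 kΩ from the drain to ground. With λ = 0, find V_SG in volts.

V_SG = 1.52 V

With gate tied to drain, V_SG = V_SD ≥ V_SG − |V_th|, so the device is in saturation.
k_p = μ_pC_ox · (W/L) = 4.416 mA/V².
KCL at the drain: ½ k_p (V_SG − |V_th|)² = (V_DD − V_SG)/R.
Let x = V_SG − 1.43. Then 72.9 x² + x − 0.67 = 0, giving x = 0.0893 V (positive root), so V_SG = 1.52 V.
I_D = (V_DD − V_SG)/R = (2.1 − 1.52) / 33 = 0.0176 mA.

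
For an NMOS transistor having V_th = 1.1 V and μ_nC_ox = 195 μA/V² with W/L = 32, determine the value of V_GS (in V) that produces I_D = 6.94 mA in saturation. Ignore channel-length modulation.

k_n = μ_nC_ox · (W/L) = 6.24 mA/V².
In saturation I_D = ½ k_n (V_GS − V_th)², so V_GS − V_th = √(2 I_D / k_n) = √(2 × 6.94 / 6.24) = 1.49 V.
V_GS = 1.1 + 1.49 = 2.59 V.

V_GS = 2.59 V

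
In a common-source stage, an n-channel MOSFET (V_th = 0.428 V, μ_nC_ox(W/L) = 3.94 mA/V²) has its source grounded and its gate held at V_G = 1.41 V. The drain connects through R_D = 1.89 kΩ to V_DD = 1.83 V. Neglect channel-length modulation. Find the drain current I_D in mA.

V_GS = V_G = 1.41 V, so V_ov = 1.41 − 0.428 = 0.982 V.
Assume saturation: I_D = ½ k_n V_ov² = 0.5 × 3.94 × 0.982² = 1.9 mA, giving V_DS = V_DD − I_D R_D = 1.83 − 1.9 × 1.89 = -1.76 V.
But -1.76 V < V_ov = 0.982 V, so the device is actually in triode.
In triode I_D = k_n[V_ov V_DS − ½ V_DS²] and I_D = (V_DD − V_DS)/R_D. Equating: 3.72 V_DS² − 8.313 V_DS + 1.83 = 0, giving V_DS = 0.248 V (the root below V_ov).
I_D = (1.83 − 0.248) / 1.89 = 0.837 mA.

I_D = 0.837 mA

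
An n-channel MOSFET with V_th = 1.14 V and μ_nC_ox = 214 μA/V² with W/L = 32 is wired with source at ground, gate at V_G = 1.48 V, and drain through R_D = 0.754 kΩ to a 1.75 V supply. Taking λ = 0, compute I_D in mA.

V_GS = V_G = 1.48 V, so V_ov = 1.48 − 1.14 = 0.34 V.
k_n = μ_nC_ox · (W/L) = 6.848 mA/V².
Assume saturation: I_D = ½ k_n V_ov² = 0.5 × 6.848 × 0.34² = 0.396 mA, giving V_DS = V_DD − I_D R_D = 1.75 − 0.396 × 0.754 = 1.45 V.
V_DS = 1.45 V ≥ V_ov = 0.34 V, confirming saturation.

I_D = 0.396 mA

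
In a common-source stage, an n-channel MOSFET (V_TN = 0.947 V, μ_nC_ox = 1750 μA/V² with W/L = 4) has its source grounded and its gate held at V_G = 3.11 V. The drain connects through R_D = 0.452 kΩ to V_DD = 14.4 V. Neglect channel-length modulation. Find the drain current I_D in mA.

V_GS = V_G = 3.11 V, so V_ov = 3.11 − 0.947 = 2.16 V.
k_n = μ_nC_ox · (W/L) = 7 mA/V².
Assume saturation: I_D = ½ k_n V_ov² = 0.5 × 7 × 2.16² = 16.4 mA, giving V_DS = V_DD − I_D R_D = 14.4 − 16.4 × 0.452 = 7 V.
V_DS = 7 V ≥ V_ov = 2.16 V, confirming saturation.

I_D = 16.4 mA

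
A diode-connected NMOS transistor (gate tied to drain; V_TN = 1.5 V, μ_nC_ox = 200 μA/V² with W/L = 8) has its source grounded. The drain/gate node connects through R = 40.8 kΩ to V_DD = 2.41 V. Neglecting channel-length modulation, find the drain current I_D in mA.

With gate tied to drain, V_GS = V_DS ≥ V_GS − V_TN, so the device is in saturation.
k_n = μ_nC_ox · (W/L) = 1.6 mA/V².
KCL at the drain: ½ k_n (V_GS − V_TN)² = (V_DD − V_GS)/R.
Let x = V_GS − 1.5. Then 32.6 x² + x − 0.91 = 0, giving x = 0.152 V (positive root), so V_GS = 1.65 V.
I_D = (V_DD − V_GS)/R = (2.41 − 1.65) / 40.8 = 0.0186 mA.

I_D = 0.0186 mA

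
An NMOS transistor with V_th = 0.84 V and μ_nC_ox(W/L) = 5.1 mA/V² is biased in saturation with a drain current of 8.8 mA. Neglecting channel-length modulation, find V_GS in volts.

V_GS = 2.70 V

In saturation I_D = ½ k_n (V_GS − V_th)², so V_GS − V_th = √(2 I_D / k_n) = √(2 × 8.8 / 5.1) = 1.86 V.
V_GS = 0.84 + 1.86 = 2.7 V.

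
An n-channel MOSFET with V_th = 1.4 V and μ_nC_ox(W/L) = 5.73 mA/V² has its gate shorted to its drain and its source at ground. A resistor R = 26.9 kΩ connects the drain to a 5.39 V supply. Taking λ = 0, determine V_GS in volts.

With gate tied to drain, V_GS = V_DS ≥ V_GS − V_th, so the device is in saturation.
KCL at the drain: ½ k_n (V_GS − V_th)² = (V_DD − V_GS)/R.
Let x = V_GS − 1.4. Then 77.1 x² + x − 3.99 = 0, giving x = 0.221 V (positive root), so V_GS = 1.62 V.
I_D = (V_DD − V_GS)/R = (5.39 − 1.62) / 26.9 = 0.14 mA.

V_GS = 1.62 V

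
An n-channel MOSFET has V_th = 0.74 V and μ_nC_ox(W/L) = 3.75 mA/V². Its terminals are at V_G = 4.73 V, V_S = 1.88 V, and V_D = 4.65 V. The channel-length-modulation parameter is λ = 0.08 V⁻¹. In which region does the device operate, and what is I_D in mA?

V_GS = V_G − V_S = 4.73 − 1.88 = 2.85 V; V_DS = V_D − V_S = 4.65 − 1.88 = 2.77 V.
V_ov = V_GS − V_th = 2.85 − 0.74 = 2.11 V.
Since V_DS = 2.77 V ≥ V_ov = 2.11 V, the device is in saturation.
I_D = ½ k_n V_ov² (1 + λ V_DS) = 0.5 × 3.75 × 2.11² × (1 + 0.08 × 2.77) = 10.2 mA.

Saturation; I_D = 10.2 mA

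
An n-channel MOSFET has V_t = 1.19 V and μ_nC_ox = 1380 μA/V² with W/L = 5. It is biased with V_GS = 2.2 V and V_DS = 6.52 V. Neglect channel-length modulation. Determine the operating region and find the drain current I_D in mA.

Saturation; I_D = 3.52 mA

k_n = μ_nC_ox · (W/L) = 6.9 mA/V².
V_ov = V_GS − V_t = 2.2 − 1.19 = 1.01 V.
Since V_DS = 6.52 V ≥ V_ov = 1.01 V, the device is in saturation.
I_D = ½ k_n V_ov² = 0.5 × 6.9 × 1.01² = 3.52 mA.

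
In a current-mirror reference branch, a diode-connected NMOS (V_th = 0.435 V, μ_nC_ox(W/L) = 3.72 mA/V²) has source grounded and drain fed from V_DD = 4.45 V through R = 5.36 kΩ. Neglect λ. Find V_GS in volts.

With gate tied to drain, V_GS = V_DS ≥ V_GS − V_th, so the device is in saturation.
KCL at the drain: ½ k_n (V_GS − V_th)² = (V_DD − V_GS)/R.
Let x = V_GS − 0.435. Then 9.97 x² + x − 4.015 = 0, giving x = 0.586 V (positive root), so V_GS = 1.02 V.
I_D = (V_DD − V_GS)/R = (4.45 − 1.02) / 5.36 = 0.64 mA.

V_GS = 1.02 V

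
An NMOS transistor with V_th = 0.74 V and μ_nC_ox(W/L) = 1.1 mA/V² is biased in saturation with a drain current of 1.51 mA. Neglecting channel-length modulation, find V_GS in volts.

In saturation I_D = ½ k_n (V_GS − V_th)², so V_GS − V_th = √(2 I_D / k_n) = √(2 × 1.51 / 1.1) = 1.66 V.
V_GS = 0.74 + 1.66 = 2.4 V.

V_GS = 2.40 V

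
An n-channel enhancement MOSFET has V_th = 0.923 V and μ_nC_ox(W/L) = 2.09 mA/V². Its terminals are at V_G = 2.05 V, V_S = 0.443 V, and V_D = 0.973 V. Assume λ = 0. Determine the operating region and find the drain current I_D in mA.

V_GS = V_G − V_S = 2.05 − 0.443 = 1.61 V; V_DS = V_D − V_S = 0.973 − 0.443 = 0.53 V.
V_ov = V_GS − V_th = 1.61 − 0.923 = 0.684 V.
Since V_DS = 0.53 V < V_ov = 0.684 V, the device is in the triode region.
I_D = k_n [V_ov · V_DS − ½ V_DS²] = 2.09 × [0.684 × 0.53 − 0.5 × 0.53²] = 0.464 mA.

Triode; I_D = 0.464 mA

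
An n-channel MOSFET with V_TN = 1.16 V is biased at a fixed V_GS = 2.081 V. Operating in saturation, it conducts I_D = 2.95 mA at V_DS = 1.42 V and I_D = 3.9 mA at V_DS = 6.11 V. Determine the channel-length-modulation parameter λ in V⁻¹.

With V_GS fixed, I_D ∝ (1 + λ V_DS) in saturation, so I_D2/I_D1 = (1 + λ V_DS2)/(1 + λ V_DS1).
3.9/2.95 = 1.322 = (1 + 6.11 λ)/(1 + 1.42 λ).
Solving: λ (I_D1 V_DS2 − I_D2 V_DS1) = I_D2 − I_D1, so λ = (3.9 − 2.95) / (2.95 × 6.11 − 3.9 × 1.42) = 0.95 / 12.5 = 0.0761 V⁻¹.

λ = 0.0761 V⁻¹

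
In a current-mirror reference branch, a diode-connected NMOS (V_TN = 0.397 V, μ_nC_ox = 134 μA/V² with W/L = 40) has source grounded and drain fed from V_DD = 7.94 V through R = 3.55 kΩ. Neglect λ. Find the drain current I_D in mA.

I_D = 1.89 mA

With gate tied to drain, V_GS = V_DS ≥ V_GS − V_TN, so the device is in saturation.
k_n = μ_nC_ox · (W/L) = 5.36 mA/V².
KCL at the drain: ½ k_n (V_GS − V_TN)² = (V_DD − V_GS)/R.
Let x = V_GS − 0.397. Then 9.51 x² + x − 7.543 = 0, giving x = 0.839 V (positive root), so V_GS = 1.24 V.
I_D = (V_DD − V_GS)/R = (7.94 − 1.24) / 3.55 = 1.89 mA.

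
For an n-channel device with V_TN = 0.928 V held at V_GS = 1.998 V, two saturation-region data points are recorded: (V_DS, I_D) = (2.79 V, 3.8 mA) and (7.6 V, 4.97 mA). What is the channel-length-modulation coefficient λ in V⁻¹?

λ = 0.0779 V⁻¹

With V_GS fixed, I_D ∝ (1 + λ V_DS) in saturation, so I_D2/I_D1 = (1 + λ V_DS2)/(1 + λ V_DS1).
4.97/3.8 = 1.308 = (1 + 7.6 λ)/(1 + 2.79 λ).
Solving: λ (I_D1 V_DS2 − I_D2 V_DS1) = I_D2 − I_D1, so λ = (4.97 − 3.8) / (3.8 × 7.6 − 4.97 × 2.79) = 1.17 / 15 = 0.0779 V⁻¹.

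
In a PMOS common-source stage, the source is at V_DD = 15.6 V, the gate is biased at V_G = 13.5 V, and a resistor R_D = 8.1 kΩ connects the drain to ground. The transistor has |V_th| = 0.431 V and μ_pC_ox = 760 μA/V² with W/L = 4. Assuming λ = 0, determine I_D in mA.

V_SG = V_DD − V_G = 15.6 − 13.5 = 2.1 V, so V_ov = 2.1 − 0.431 = 1.67 V.
k_p = μ_pC_ox · (W/L) = 3.04 mA/V².
Assume saturation: I_D = ½ k_p V_ov² = 0.5 × 3.04 × 1.67² = 4.23 mA, giving V_SD = V_DD − I_D R_D = 15.6 − 4.23 × 8.1 = -18.7 V.
But -18.7 V < V_ov = 1.67 V, so the device is actually in triode.
In triode I_D = k_p[V_ov V_SD − ½ V_SD²] and I_D = (V_DD − V_SD)/R_D. Equating: 12.3 V_SD² − 42.1 V_SD + 15.6 = 0, giving V_SD = 0.423 V (the root below V_ov).
I_D = (15.6 − 0.423) / 8.1 = 1.87 mA.

I_D = 1.87 mA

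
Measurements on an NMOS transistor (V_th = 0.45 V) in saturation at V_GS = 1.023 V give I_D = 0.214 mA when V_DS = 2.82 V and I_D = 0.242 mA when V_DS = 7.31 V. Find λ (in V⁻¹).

With V_GS fixed, I_D ∝ (1 + λ V_DS) in saturation, so I_D2/I_D1 = (1 + λ V_DS2)/(1 + λ V_DS1).
0.242/0.214 = 1.131 = (1 + 7.31 λ)/(1 + 2.82 λ).
Solving: λ (I_D1 V_DS2 − I_D2 V_DS1) = I_D2 − I_D1, so λ = (0.242 − 0.214) / (0.214 × 7.31 − 0.242 × 2.82) = 0.028 / 0.882 = 0.0317 V⁻¹.

λ = 0.0317 V⁻¹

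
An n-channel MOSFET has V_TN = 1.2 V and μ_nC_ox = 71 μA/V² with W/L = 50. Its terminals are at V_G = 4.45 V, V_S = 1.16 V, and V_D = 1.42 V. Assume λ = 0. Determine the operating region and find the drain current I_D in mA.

Triode; I_D = 1.81 mA

V_GS = V_G − V_S = 4.45 − 1.16 = 3.29 V; V_DS = V_D − V_S = 1.42 − 1.16 = 0.26 V.
k_n = μ_nC_ox · (W/L) = 3.55 mA/V².
V_ov = V_GS − V_TN = 3.29 − 1.2 = 2.09 V.
Since V_DS = 0.26 V < V_ov = 2.09 V, the device is in the triode region.
I_D = k_n [V_ov · V_DS − ½ V_DS²] = 3.55 × [2.09 × 0.26 − 0.5 × 0.26²] = 1.81 mA.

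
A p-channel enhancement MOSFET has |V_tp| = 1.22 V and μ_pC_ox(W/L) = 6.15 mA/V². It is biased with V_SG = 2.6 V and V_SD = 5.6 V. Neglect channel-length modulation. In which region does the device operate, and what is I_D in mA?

Saturation; I_D = 5.86 mA

V_ov = V_SG − |V_tp| = 2.6 − 1.22 = 1.38 V.
Since V_SD = 5.6 V ≥ V_ov = 1.38 V, the device is in saturation.
I_D = ½ k_p V_ov² = 0.5 × 6.15 × 1.38² = 5.86 mA.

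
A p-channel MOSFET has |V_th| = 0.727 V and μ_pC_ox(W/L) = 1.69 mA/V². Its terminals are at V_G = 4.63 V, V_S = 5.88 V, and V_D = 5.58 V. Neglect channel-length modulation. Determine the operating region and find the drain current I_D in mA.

Triode; I_D = 0.189 mA

V_SG = V_S − V_G = 5.88 − 4.63 = 1.25 V; V_SD = V_S − V_D = 5.88 − 5.58 = 0.3 V.
V_ov = V_SG − |V_th| = 1.25 − 0.727 = 0.523 V.
Since V_SD = 0.3 V < V_ov = 0.523 V, the device is in the triode region.
I_D = k_p [V_ov · V_SD − ½ V_SD²] = 1.69 × [0.523 × 0.3 − 0.5 × 0.3²] = 0.189 mA.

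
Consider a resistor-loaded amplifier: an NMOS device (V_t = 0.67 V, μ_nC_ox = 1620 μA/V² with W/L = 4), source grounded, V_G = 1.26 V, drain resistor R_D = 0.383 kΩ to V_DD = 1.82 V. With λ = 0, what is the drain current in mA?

V_GS = V_G = 1.26 V, so V_ov = 1.26 − 0.67 = 0.59 V.
k_n = μ_nC_ox · (W/L) = 6.48 mA/V².
Assume saturation: I_D = ½ k_n V_ov² = 0.5 × 6.48 × 0.59² = 1.13 mA, giving V_DS = V_DD − I_D R_D = 1.82 − 1.13 × 0.383 = 1.39 V.
V_DS = 1.39 V ≥ V_ov = 0.59 V, confirming saturation.

I_D = 1.13 mA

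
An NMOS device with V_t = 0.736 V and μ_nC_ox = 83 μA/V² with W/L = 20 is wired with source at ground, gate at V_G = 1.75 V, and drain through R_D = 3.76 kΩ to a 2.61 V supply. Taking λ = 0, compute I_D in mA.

I_D = 0.578 mA

V_GS = V_G = 1.75 V, so V_ov = 1.75 − 0.736 = 1.01 V.
k_n = μ_nC_ox · (W/L) = 1.66 mA/V².
Assume saturation: I_D = ½ k_n V_ov² = 0.5 × 1.66 × 1.01² = 0.853 mA, giving V_DS = V_DD − I_D R_D = 2.61 − 0.853 × 3.76 = -0.599 V.
But -0.599 V < V_ov = 1.01 V, so the device is actually in triode.
In triode I_D = k_n[V_ov V_DS − ½ V_DS²] and I_D = (V_DD − V_DS)/R_D. Equating: 3.12 V_DS² − 7.329 V_DS + 2.61 = 0, giving V_DS = 0.438 V (the root below V_ov).
I_D = (2.61 − 0.438) / 3.76 = 0.578 mA.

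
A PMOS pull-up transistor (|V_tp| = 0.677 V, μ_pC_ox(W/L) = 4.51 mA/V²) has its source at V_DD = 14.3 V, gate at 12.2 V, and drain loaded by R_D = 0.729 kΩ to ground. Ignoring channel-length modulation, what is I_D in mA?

I_D = 4.57 mA

V_SG = V_DD − V_G = 14.3 − 12.2 = 2.1 V, so V_ov = 2.1 − 0.677 = 1.42 V.
Assume saturation: I_D = ½ k_p V_ov² = 0.5 × 4.51 × 1.42² = 4.57 mA, giving V_SD = V_DD − I_D R_D = 14.3 − 4.57 × 0.729 = 11 V.
V_SD = 11 V ≥ V_ov = 1.42 V, confirming saturation.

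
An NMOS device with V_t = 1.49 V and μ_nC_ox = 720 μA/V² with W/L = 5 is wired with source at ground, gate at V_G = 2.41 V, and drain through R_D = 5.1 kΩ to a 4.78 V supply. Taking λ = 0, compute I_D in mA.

I_D = 0.875 mA

V_GS = V_G = 2.41 V, so V_ov = 2.41 − 1.49 = 0.92 V.
k_n = μ_nC_ox · (W/L) = 3.6 mA/V².
Assume saturation: I_D = ½ k_n V_ov² = 0.5 × 3.6 × 0.92² = 1.52 mA, giving V_DS = V_DD − I_D R_D = 4.78 − 1.52 × 5.1 = -2.99 V.
But -2.99 V < V_ov = 0.92 V, so the device is actually in triode.
In triode I_D = k_n[V_ov V_DS − ½ V_DS²] and I_D = (V_DD − V_DS)/R_D. Equating: 9.18 V_DS² − 17.89 V_DS + 4.78 = 0, giving V_DS = 0.32 V (the root below V_ov).
I_D = (4.78 − 0.32) / 5.1 = 0.875 mA.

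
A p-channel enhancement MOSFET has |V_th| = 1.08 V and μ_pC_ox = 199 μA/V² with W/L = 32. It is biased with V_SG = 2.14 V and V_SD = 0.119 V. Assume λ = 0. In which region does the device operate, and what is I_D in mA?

k_p = μ_pC_ox · (W/L) = 6.368 mA/V².
V_ov = V_SG − |V_th| = 2.14 − 1.08 = 1.06 V.
Since V_SD = 0.119 V < V_ov = 1.06 V, the device is in the triode region.
I_D = k_p [V_ov · V_SD − ½ V_SD²] = 6.368 × [1.06 × 0.119 − 0.5 × 0.119²] = 0.758 mA.

Triode; I_D = 0.758 mA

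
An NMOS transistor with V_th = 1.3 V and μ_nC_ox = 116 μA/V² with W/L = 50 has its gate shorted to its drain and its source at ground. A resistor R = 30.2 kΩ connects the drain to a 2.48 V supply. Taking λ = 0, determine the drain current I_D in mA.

With gate tied to drain, V_GS = V_DS ≥ V_GS − V_th, so the device is in saturation.
k_n = μ_nC_ox · (W/L) = 5.8 mA/V².
KCL at the drain: ½ k_n (V_GS − V_th)² = (V_DD − V_GS)/R.
Let x = V_GS − 1.3. Then 87.6 x² + x − 1.18 = 0, giving x = 0.111 V (positive root), so V_GS = 1.41 V.
I_D = (V_DD − V_GS)/R = (2.48 − 1.41) / 30.2 = 0.0354 mA.

I_D = 0.0354 mA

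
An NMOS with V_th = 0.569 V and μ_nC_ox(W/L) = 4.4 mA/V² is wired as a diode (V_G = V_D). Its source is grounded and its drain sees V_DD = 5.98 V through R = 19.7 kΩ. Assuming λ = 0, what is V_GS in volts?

V_GS = 0.911 V

With gate tied to drain, V_GS = V_DS ≥ V_GS − V_th, so the device is in saturation.
KCL at the drain: ½ k_n (V_GS − V_th)² = (V_DD − V_GS)/R.
Let x = V_GS − 0.569. Then 43.3 x² + x − 5.411 = 0, giving x = 0.342 V (positive root), so V_GS = 0.911 V.
I_D = (V_DD − V_GS)/R = (5.98 − 0.911) / 19.7 = 0.257 mA.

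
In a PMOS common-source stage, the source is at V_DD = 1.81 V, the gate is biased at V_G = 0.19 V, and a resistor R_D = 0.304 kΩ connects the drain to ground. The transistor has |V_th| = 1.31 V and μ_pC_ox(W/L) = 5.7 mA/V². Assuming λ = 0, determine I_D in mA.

V_SG = V_DD − V_G = 1.81 − 0.19 = 1.62 V, so V_ov = 1.62 − 1.31 = 0.31 V.
Assume saturation: I_D = ½ k_p V_ov² = 0.5 × 5.7 × 0.31² = 0.274 mA, giving V_SD = V_DD − I_D R_D = 1.81 − 0.274 × 0.304 = 1.73 V.
V_SD = 1.73 V ≥ V_ov = 0.31 V, confirming saturation.

I_D = 0.274 mA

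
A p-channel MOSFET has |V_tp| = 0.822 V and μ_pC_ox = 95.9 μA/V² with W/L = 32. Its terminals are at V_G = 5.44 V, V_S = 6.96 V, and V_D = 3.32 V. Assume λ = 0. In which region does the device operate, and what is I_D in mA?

V_SG = V_S − V_G = 6.96 − 5.44 = 1.52 V; V_SD = V_S − V_D = 6.96 − 3.32 = 3.64 V.
k_p = μ_pC_ox · (W/L) = 3.069 mA/V².
V_ov = V_SG − |V_tp| = 1.52 − 0.822 = 0.698 V.
Since V_SD = 3.64 V ≥ V_ov = 0.698 V, the device is in saturation.
I_D = ½ k_p V_ov² = 0.5 × 3.069 × 0.698² = 0.748 mA.

Saturation; I_D = 0.748 mA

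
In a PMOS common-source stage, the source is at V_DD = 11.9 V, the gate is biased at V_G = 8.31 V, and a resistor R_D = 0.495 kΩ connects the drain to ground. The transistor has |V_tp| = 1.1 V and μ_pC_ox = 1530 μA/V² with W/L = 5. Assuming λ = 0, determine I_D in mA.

I_D = 20.8 mA

V_SG = V_DD − V_G = 11.9 − 8.31 = 3.59 V, so V_ov = 3.59 − 1.1 = 2.49 V.
k_p = μ_pC_ox · (W/L) = 7.65 mA/V².
Assume saturation: I_D = ½ k_p V_ov² = 0.5 × 7.65 × 2.49² = 23.7 mA, giving V_SD = V_DD − I_D R_D = 11.9 − 23.7 × 0.495 = 0.161 V.
But 0.161 V < V_ov = 2.49 V, so the device is actually in triode.
In triode I_D = k_p[V_ov V_SD − ½ V_SD²] and I_D = (V_DD − V_SD)/R_D. Equating: 1.89 V_SD² − 10.43 V_SD + 11.9 = 0, giving V_SD = 1.61 V (the root below V_ov).
I_D = (11.9 − 1.61) / 0.495 = 20.8 mA.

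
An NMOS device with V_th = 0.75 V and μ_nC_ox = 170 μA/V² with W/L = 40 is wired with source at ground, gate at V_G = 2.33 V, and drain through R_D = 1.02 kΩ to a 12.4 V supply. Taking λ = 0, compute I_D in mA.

V_GS = V_G = 2.33 V, so V_ov = 2.33 − 0.75 = 1.58 V.
k_n = μ_nC_ox · (W/L) = 6.8 mA/V².
Assume saturation: I_D = ½ k_n V_ov² = 0.5 × 6.8 × 1.58² = 8.49 mA, giving V_DS = V_DD − I_D R_D = 12.4 − 8.49 × 1.02 = 3.74 V.
V_DS = 3.74 V ≥ V_ov = 1.58 V, confirming saturation.

I_D = 8.49 mA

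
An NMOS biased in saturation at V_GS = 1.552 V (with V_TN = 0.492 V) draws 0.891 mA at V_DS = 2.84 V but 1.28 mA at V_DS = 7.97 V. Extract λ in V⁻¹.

λ = 0.112 V⁻¹

With V_GS fixed, I_D ∝ (1 + λ V_DS) in saturation, so I_D2/I_D1 = (1 + λ V_DS2)/(1 + λ V_DS1).
1.28/0.891 = 1.437 = (1 + 7.97 λ)/(1 + 2.84 λ).
Solving: λ (I_D1 V_DS2 − I_D2 V_DS1) = I_D2 − I_D1, so λ = (1.28 − 0.891) / (0.891 × 7.97 − 1.28 × 2.84) = 0.389 / 3.47 = 0.112 V⁻¹.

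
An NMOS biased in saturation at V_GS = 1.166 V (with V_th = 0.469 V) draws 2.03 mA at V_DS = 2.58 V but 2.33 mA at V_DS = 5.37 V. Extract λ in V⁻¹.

With V_GS fixed, I_D ∝ (1 + λ V_DS) in saturation, so I_D2/I_D1 = (1 + λ V_DS2)/(1 + λ V_DS1).
2.33/2.03 = 1.148 = (1 + 5.37 λ)/(1 + 2.58 λ).
Solving: λ (I_D1 V_DS2 − I_D2 V_DS1) = I_D2 − I_D1, so λ = (2.33 − 2.03) / (2.03 × 5.37 − 2.33 × 2.58) = 0.3 / 4.89 = 0.0614 V⁻¹.

λ = 0.0614 V⁻¹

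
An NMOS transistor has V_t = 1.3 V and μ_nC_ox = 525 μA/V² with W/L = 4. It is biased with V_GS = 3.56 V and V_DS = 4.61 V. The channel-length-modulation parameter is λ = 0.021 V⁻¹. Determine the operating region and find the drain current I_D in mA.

k_n = μ_nC_ox · (W/L) = 2.1 mA/V².
V_ov = V_GS − V_t = 3.56 − 1.3 = 2.26 V.
Since V_DS = 4.61 V ≥ V_ov = 2.26 V, the device is in saturation.
I_D = ½ k_n V_ov² (1 + λ V_DS) = 0.5 × 2.1 × 2.26² × (1 + 0.021 × 4.61) = 5.88 mA.

Saturation; I_D = 5.88 mA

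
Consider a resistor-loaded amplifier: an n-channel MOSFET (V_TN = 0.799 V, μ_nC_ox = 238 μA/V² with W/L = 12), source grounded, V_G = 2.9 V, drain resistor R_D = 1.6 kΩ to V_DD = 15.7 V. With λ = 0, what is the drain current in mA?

V_GS = V_G = 2.9 V, so V_ov = 2.9 − 0.799 = 2.1 V.
k_n = μ_nC_ox · (W/L) = 2.856 mA/V².
Assume saturation: I_D = ½ k_n V_ov² = 0.5 × 2.856 × 2.1² = 6.3 mA, giving V_DS = V_DD − I_D R_D = 15.7 − 6.3 × 1.6 = 5.61 V.
V_DS = 5.61 V ≥ V_ov = 2.1 V, confirming saturation.

I_D = 6.30 mA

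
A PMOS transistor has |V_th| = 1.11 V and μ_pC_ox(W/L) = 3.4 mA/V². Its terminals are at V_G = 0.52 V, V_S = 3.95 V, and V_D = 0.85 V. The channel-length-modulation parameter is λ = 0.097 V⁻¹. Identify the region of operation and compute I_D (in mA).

V_SG = V_S − V_G = 3.95 − 0.52 = 3.43 V; V_SD = V_S − V_D = 3.95 − 0.85 = 3.1 V.
V_ov = V_SG − |V_th| = 3.43 − 1.11 = 2.32 V.
Since V_SD = 3.1 V ≥ V_ov = 2.32 V, the device is in saturation.
I_D = ½ k_p V_ov² (1 + λ V_SD) = 0.5 × 3.4 × 2.32² × (1 + 0.097 × 3.1) = 11.9 mA.

Saturation; I_D = 11.9 mA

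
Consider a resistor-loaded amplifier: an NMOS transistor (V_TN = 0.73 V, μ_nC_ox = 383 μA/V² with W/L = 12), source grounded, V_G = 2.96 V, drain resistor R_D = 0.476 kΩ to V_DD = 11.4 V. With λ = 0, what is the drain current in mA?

I_D = 11.4 mA

V_GS = V_G = 2.96 V, so V_ov = 2.96 − 0.73 = 2.23 V.
k_n = μ_nC_ox · (W/L) = 4.596 mA/V².
Assume saturation: I_D = ½ k_n V_ov² = 0.5 × 4.596 × 2.23² = 11.4 mA, giving V_DS = V_DD − I_D R_D = 11.4 − 11.4 × 0.476 = 5.96 V.
V_DS = 5.96 V ≥ V_ov = 2.23 V, confirming saturation.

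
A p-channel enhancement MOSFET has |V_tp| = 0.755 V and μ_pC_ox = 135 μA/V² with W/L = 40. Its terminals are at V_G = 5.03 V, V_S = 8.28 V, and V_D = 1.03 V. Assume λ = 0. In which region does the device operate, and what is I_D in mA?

Saturation; I_D = 16.8 mA

V_SG = V_S − V_G = 8.28 − 5.03 = 3.25 V; V_SD = V_S − V_D = 8.28 − 1.03 = 7.25 V.
k_p = μ_pC_ox · (W/L) = 5.4 mA/V².
V_ov = V_SG − |V_tp| = 3.25 − 0.755 = 2.49 V.
Since V_SD = 7.25 V ≥ V_ov = 2.49 V, the device is in saturation.
I_D = ½ k_p V_ov² = 0.5 × 5.4 × 2.49² = 16.8 mA.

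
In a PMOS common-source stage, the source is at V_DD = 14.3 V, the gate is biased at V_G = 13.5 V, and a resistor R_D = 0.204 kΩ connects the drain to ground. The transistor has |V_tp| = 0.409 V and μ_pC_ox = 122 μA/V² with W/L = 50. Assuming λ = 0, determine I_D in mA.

I_D = 0.466 mA

V_SG = V_DD − V_G = 14.3 − 13.5 = 0.8 V, so V_ov = 0.8 − 0.409 = 0.391 V.
k_p = μ_pC_ox · (W/L) = 6.1 mA/V².
Assume saturation: I_D = ½ k_p V_ov² = 0.5 × 6.1 × 0.391² = 0.466 mA, giving V_SD = V_DD − I_D R_D = 14.3 − 0.466 × 0.204 = 14.2 V.
V_SD = 14.2 V ≥ V_ov = 0.391 V, confirming saturation.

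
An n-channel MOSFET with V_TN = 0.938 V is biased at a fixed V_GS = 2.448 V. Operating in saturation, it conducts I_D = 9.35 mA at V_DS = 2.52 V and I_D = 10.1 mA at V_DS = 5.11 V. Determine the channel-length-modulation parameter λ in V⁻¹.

With V_GS fixed, I_D ∝ (1 + λ V_DS) in saturation, so I_D2/I_D1 = (1 + λ V_DS2)/(1 + λ V_DS1).
10.1/9.35 = 1.08 = (1 + 5.11 λ)/(1 + 2.52 λ).
Solving: λ (I_D1 V_DS2 − I_D2 V_DS1) = I_D2 − I_D1, so λ = (10.1 − 9.35) / (9.35 × 5.11 − 10.1 × 2.52) = 0.75 / 22.3 = 0.0336 V⁻¹.

λ = 0.0336 V⁻¹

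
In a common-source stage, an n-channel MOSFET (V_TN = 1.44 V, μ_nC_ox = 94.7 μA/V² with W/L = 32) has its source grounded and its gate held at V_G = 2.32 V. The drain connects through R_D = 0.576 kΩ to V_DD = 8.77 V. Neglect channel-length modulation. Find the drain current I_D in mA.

V_GS = V_G = 2.32 V, so V_ov = 2.32 − 1.44 = 0.88 V.
k_n = μ_nC_ox · (W/L) = 3.03 mA/V².
Assume saturation: I_D = ½ k_n V_ov² = 0.5 × 3.03 × 0.88² = 1.17 mA, giving V_DS = V_DD − I_D R_D = 8.77 − 1.17 × 0.576 = 8.09 V.
V_DS = 8.09 V ≥ V_ov = 0.88 V, confirming saturation.

I_D = 1.17 mA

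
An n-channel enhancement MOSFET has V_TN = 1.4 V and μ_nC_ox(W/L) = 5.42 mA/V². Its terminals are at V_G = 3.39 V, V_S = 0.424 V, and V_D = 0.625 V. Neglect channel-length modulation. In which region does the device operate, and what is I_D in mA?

Triode; I_D = 1.60 mA

V_GS = V_G − V_S = 3.39 − 0.424 = 2.97 V; V_DS = V_D − V_S = 0.625 − 0.424 = 0.201 V.
V_ov = V_GS − V_TN = 2.97 − 1.4 = 1.57 V.
Since V_DS = 0.201 V < V_ov = 1.57 V, the device is in the triode region.
I_D = k_n [V_ov · V_DS − ½ V_DS²] = 5.42 × [1.57 × 0.201 − 0.5 × 0.201²] = 1.6 mA.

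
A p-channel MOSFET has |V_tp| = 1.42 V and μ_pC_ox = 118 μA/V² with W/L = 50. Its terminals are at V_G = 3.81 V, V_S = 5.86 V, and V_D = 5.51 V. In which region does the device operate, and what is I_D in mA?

V_SG = V_S − V_G = 5.86 − 3.81 = 2.05 V; V_SD = V_S − V_D = 5.86 − 5.51 = 0.35 V.
k_p = μ_pC_ox · (W/L) = 5.9 mA/V².
V_ov = V_SG − |V_tp| = 2.05 − 1.42 = 0.63 V.
Since V_SD = 0.35 V < V_ov = 0.63 V, the device is in the triode region.
I_D = k_p [V_ov · V_SD − ½ V_SD²] = 5.9 × [0.63 × 0.35 − 0.5 × 0.35²] = 0.94 mA.

Triode; I_D = 0.940 mA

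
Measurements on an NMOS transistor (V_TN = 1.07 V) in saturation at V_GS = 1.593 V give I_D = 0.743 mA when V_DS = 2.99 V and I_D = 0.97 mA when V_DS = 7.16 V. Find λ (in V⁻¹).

With V_GS fixed, I_D ∝ (1 + λ V_DS) in saturation, so I_D2/I_D1 = (1 + λ V_DS2)/(1 + λ V_DS1).
0.97/0.743 = 1.306 = (1 + 7.16 λ)/(1 + 2.99 λ).
Solving: λ (I_D1 V_DS2 − I_D2 V_DS1) = I_D2 − I_D1, so λ = (0.97 − 0.743) / (0.743 × 7.16 − 0.97 × 2.99) = 0.227 / 2.42 = 0.0938 V⁻¹.

λ = 0.0938 V⁻¹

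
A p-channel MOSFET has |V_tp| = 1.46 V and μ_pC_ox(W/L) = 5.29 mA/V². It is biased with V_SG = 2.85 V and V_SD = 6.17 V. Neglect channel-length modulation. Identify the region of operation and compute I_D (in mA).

V_ov = V_SG − |V_tp| = 2.85 − 1.46 = 1.39 V.
Since V_SD = 6.17 V ≥ V_ov = 1.39 V, the device is in saturation.
I_D = ½ k_p V_ov² = 0.5 × 5.29 × 1.39² = 5.11 mA.

Saturation; I_D = 5.11 mA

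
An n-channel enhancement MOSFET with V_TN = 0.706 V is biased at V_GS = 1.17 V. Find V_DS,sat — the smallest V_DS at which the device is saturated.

The boundary between triode and saturation is V_DS = V_GS − V_TN = V_ov.
V_ov = 1.17 − 0.706 = 0.464 V.

V_DS,sat = 0.464 V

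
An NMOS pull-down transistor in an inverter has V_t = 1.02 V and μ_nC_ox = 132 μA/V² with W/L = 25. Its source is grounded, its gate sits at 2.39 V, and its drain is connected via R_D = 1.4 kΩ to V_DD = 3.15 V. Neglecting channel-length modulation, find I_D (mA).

I_D = 1.88 mA

V_GS = V_G = 2.39 V, so V_ov = 2.39 − 1.02 = 1.37 V.
k_n = μ_nC_ox · (W/L) = 3.3 mA/V².
Assume saturation: I_D = ½ k_n V_ov² = 0.5 × 3.3 × 1.37² = 3.1 mA, giving V_DS = V_DD − I_D R_D = 3.15 − 3.1 × 1.4 = -1.19 V.
But -1.19 V < V_ov = 1.37 V, so the device is actually in triode.
In triode I_D = k_n[V_ov V_DS − ½ V_DS²] and I_D = (V_DD − V_DS)/R_D. Equating: 2.31 V_DS² − 7.329 V_DS + 3.15 = 0, giving V_DS = 0.513 V (the root below V_ov).
I_D = (3.15 − 0.513) / 1.4 = 1.88 mA.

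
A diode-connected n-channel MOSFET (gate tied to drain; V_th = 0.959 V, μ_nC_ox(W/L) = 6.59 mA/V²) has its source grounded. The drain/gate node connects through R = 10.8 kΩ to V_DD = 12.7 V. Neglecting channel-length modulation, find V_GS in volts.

V_GS = 1.52 V

With gate tied to drain, V_GS = V_DS ≥ V_GS − V_th, so the device is in saturation.
KCL at the drain: ½ k_n (V_GS − V_th)² = (V_DD − V_GS)/R.
Let x = V_GS − 0.959. Then 35.6 x² + x − 11.74 = 0, giving x = 0.561 V (positive root), so V_GS = 1.52 V.
I_D = (V_DD − V_GS)/R = (12.7 − 1.52) / 10.8 = 1.04 mA.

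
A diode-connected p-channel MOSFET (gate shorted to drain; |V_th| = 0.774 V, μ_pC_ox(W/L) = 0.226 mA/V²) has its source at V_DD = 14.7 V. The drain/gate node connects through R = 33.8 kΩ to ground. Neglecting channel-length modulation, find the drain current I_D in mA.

With gate tied to drain, V_SG = V_SD ≥ V_SG − |V_th|, so the device is in saturation.
KCL at the drain: ½ k_p (V_SG − |V_th|)² = (V_DD − V_SG)/R.
Let x = V_SG − 0.774. Then 3.82 x² + x − 13.93 = 0, giving x = 1.78 V (positive root), so V_SG = 2.56 V.
I_D = (V_DD − V_SG)/R = (14.7 − 2.56) / 33.8 = 0.359 mA.

I_D = 0.359 mA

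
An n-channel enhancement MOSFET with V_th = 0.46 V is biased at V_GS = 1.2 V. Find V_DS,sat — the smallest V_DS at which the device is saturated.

V_DS,sat = 0.740 V

The boundary between triode and saturation is V_DS = V_GS − V_th = V_ov.
V_ov = 1.2 − 0.46 = 0.74 V.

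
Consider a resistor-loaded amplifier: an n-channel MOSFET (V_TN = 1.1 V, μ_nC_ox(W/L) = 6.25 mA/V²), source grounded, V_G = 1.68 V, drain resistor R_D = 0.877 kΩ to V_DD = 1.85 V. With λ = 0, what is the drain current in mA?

V_GS = V_G = 1.68 V, so V_ov = 1.68 − 1.1 = 0.58 V.
Assume saturation: I_D = ½ k_n V_ov² = 0.5 × 6.25 × 0.58² = 1.05 mA, giving V_DS = V_DD − I_D R_D = 1.85 − 1.05 × 0.877 = 0.928 V.
V_DS = 0.928 V ≥ V_ov = 0.58 V, confirming saturation.

I_D = 1.05 mA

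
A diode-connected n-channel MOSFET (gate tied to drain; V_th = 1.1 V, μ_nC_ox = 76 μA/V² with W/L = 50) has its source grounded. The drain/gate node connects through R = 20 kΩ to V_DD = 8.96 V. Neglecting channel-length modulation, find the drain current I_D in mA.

With gate tied to drain, V_GS = V_DS ≥ V_GS − V_th, so the device is in saturation.
k_n = μ_nC_ox · (W/L) = 3.8 mA/V².
KCL at the drain: ½ k_n (V_GS − V_th)² = (V_DD − V_GS)/R.
Let x = V_GS − 1.1. Then 38 x² + x − 7.86 = 0, giving x = 0.442 V (positive root), so V_GS = 1.54 V.
I_D = (V_DD − V_GS)/R = (8.96 − 1.54) / 20 = 0.371 mA.

I_D = 0.371 mA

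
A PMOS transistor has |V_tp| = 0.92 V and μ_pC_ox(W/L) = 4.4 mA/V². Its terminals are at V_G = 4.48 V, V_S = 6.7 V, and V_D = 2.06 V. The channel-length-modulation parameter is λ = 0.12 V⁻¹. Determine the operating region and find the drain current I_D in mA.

Saturation; I_D = 5.79 mA

V_SG = V_S − V_G = 6.7 − 4.48 = 2.22 V; V_SD = V_S − V_D = 6.7 − 2.06 = 4.64 V.
V_ov = V_SG − |V_tp| = 2.22 − 0.92 = 1.3 V.
Since V_SD = 4.64 V ≥ V_ov = 1.3 V, the device is in saturation.
I_D = ½ k_p V_ov² (1 + λ V_SD) = 0.5 × 4.4 × 1.3² × (1 + 0.12 × 4.64) = 5.79 mA.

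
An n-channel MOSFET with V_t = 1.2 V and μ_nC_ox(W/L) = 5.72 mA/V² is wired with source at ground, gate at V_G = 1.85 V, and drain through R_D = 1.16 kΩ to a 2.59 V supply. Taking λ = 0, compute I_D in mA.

V_GS = V_G = 1.85 V, so V_ov = 1.85 − 1.2 = 0.65 V.
Assume saturation: I_D = ½ k_n V_ov² = 0.5 × 5.72 × 0.65² = 1.21 mA, giving V_DS = V_DD − I_D R_D = 2.59 − 1.21 × 1.16 = 1.19 V.
V_DS = 1.19 V ≥ V_ov = 0.65 V, confirming saturation.

I_D = 1.21 mA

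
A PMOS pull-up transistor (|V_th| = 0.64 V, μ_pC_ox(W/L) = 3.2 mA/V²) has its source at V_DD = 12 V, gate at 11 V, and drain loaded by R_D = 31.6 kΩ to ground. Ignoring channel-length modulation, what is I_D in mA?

V_SG = V_DD − V_G = 12 − 11 = 1 V, so V_ov = 1 − 0.64 = 0.36 V.
Assume saturation: I_D = ½ k_p V_ov² = 0.5 × 3.2 × 0.36² = 0.207 mA, giving V_SD = V_DD − I_D R_D = 12 − 0.207 × 31.6 = 5.45 V.
V_SD = 5.45 V ≥ V_ov = 0.36 V, confirming saturation.

I_D = 0.207 mA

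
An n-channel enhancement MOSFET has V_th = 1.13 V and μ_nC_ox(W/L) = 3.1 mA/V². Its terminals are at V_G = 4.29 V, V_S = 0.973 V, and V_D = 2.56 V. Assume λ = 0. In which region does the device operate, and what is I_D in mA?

V_GS = V_G − V_S = 4.29 − 0.973 = 3.32 V; V_DS = V_D − V_S = 2.56 − 0.973 = 1.59 V.
V_ov = V_GS − V_th = 3.32 − 1.13 = 2.19 V.
Since V_DS = 1.59 V < V_ov = 2.19 V, the device is in the triode region.
I_D = k_n [V_ov · V_DS − ½ V_DS²] = 3.1 × [2.19 × 1.59 − 0.5 × 1.59²] = 6.86 mA.

Triode; I_D = 6.86 mA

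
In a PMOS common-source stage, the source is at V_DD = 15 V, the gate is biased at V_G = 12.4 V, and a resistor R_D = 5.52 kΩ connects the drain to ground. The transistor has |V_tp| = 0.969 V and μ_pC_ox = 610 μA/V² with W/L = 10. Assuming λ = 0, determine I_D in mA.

I_D = 2.66 mA

V_SG = V_DD − V_G = 15 − 12.4 = 2.6 V, so V_ov = 2.6 − 0.969 = 1.63 V.
k_p = μ_pC_ox · (W/L) = 6.1 mA/V².
Assume saturation: I_D = ½ k_p V_ov² = 0.5 × 6.1 × 1.63² = 8.11 mA, giving V_SD = V_DD − I_D R_D = 15 − 8.11 × 5.52 = -29.8 V.
But -29.8 V < V_ov = 1.63 V, so the device is actually in triode.
In triode I_D = k_p[V_ov V_SD − ½ V_SD²] and I_D = (V_DD − V_SD)/R_D. Equating: 16.8 V_SD² − 55.92 V_SD + 15 = 0, giving V_SD = 0.294 V (the root below V_ov).
I_D = (15 − 0.294) / 5.52 = 2.66 mA.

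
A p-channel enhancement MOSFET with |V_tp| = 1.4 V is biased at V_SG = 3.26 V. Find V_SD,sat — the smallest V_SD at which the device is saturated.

The boundary between triode and saturation is V_SD = V_SG − |V_tp| = V_ov.
V_ov = 3.26 − 1.4 = 1.86 V.

V_SD,sat = 1.86 V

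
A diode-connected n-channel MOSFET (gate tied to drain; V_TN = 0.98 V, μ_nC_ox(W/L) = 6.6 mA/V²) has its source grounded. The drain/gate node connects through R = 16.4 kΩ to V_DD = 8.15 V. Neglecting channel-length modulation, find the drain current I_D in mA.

With gate tied to drain, V_GS = V_DS ≥ V_GS − V_TN, so the device is in saturation.
KCL at the drain: ½ k_n (V_GS − V_TN)² = (V_DD − V_GS)/R.
Let x = V_GS − 0.98. Then 54.1 x² + x − 7.17 = 0, giving x = 0.355 V (positive root), so V_GS = 1.33 V.
I_D = (V_DD − V_GS)/R = (8.15 − 1.33) / 16.4 = 0.416 mA.

I_D = 0.416 mA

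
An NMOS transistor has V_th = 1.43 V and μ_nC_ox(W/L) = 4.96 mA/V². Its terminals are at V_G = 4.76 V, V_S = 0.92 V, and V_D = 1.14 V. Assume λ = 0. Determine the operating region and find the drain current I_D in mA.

Triode; I_D = 2.51 mA

V_GS = V_G − V_S = 4.76 − 0.92 = 3.84 V; V_DS = V_D − V_S = 1.14 − 0.92 = 0.22 V.
V_ov = V_GS − V_th = 3.84 − 1.43 = 2.41 V.
Since V_DS = 0.22 V < V_ov = 2.41 V, the device is in the triode region.
I_D = k_n [V_ov · V_DS − ½ V_DS²] = 4.96 × [2.41 × 0.22 − 0.5 × 0.22²] = 2.51 mA.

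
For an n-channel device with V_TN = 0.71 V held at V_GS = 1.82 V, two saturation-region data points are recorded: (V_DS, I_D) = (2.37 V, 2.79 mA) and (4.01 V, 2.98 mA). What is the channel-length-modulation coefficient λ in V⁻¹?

λ = 0.0461 V⁻¹

With V_GS fixed, I_D ∝ (1 + λ V_DS) in saturation, so I_D2/I_D1 = (1 + λ V_DS2)/(1 + λ V_DS1).
2.98/2.79 = 1.068 = (1 + 4.01 λ)/(1 + 2.37 λ).
Solving: λ (I_D1 V_DS2 − I_D2 V_DS1) = I_D2 − I_D1, so λ = (2.98 − 2.79) / (2.79 × 4.01 − 2.98 × 2.37) = 0.19 / 4.13 = 0.0461 V⁻¹.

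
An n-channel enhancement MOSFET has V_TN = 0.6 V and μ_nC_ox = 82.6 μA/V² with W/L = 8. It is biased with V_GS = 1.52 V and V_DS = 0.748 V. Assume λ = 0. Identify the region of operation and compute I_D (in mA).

k_n = μ_nC_ox · (W/L) = 0.6608 mA/V².
V_ov = V_GS − V_TN = 1.52 − 0.6 = 0.92 V.
Since V_DS = 0.748 V < V_ov = 0.92 V, the device is in the triode region.
I_D = k_n [V_ov · V_DS − ½ V_DS²] = 0.6608 × [0.92 × 0.748 − 0.5 × 0.748²] = 0.27 mA.

Triode; I_D = 0.270 mA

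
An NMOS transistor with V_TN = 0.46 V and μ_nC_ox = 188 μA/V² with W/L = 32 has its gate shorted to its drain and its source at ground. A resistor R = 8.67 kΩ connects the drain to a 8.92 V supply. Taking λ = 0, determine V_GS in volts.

With gate tied to drain, V_GS = V_DS ≥ V_GS − V_TN, so the device is in saturation.
k_n = μ_nC_ox · (W/L) = 6.016 mA/V².
KCL at the drain: ½ k_n (V_GS − V_TN)² = (V_DD − V_GS)/R.
Let x = V_GS − 0.46. Then 26.1 x² + x − 8.46 = 0, giving x = 0.551 V (positive root), so V_GS = 1.01 V.
I_D = (V_DD − V_GS)/R = (8.92 − 1.01) / 8.67 = 0.912 mA.

V_GS = 1.01 V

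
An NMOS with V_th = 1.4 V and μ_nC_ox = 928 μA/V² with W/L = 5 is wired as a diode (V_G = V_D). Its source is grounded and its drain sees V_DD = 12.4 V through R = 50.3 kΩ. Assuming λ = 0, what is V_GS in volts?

V_GS = 1.70 V

With gate tied to drain, V_GS = V_DS ≥ V_GS − V_th, so the device is in saturation.
k_n = μ_nC_ox · (W/L) = 4.64 mA/V².
KCL at the drain: ½ k_n (V_GS − V_th)² = (V_DD − V_GS)/R.
Let x = V_GS − 1.4. Then 117 x² + x − 11 = 0, giving x = 0.303 V (positive root), so V_GS = 1.7 V.
I_D = (V_DD − V_GS)/R = (12.4 − 1.7) / 50.3 = 0.213 mA.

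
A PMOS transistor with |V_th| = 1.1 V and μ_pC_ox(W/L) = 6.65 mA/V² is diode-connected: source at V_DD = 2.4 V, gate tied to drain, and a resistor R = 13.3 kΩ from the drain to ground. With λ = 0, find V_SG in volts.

With gate tied to drain, V_SG = V_SD ≥ V_SG − |V_th|, so the device is in saturation.
KCL at the drain: ½ k_p (V_SG − |V_th|)² = (V_DD − V_SG)/R.
Let x = V_SG − 1.1. Then 44.2 x² + x − 1.3 = 0, giving x = 0.161 V (positive root), so V_SG = 1.26 V.
I_D = (V_DD − V_SG)/R = (2.4 − 1.26) / 13.3 = 0.0857 mA.

V_SG = 1.26 V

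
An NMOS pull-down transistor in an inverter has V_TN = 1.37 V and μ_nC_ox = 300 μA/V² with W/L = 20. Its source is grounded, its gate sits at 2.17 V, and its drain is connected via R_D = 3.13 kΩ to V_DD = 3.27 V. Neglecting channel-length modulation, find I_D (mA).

V_GS = V_G = 2.17 V, so V_ov = 2.17 − 1.37 = 0.8 V.
k_n = μ_nC_ox · (W/L) = 6 mA/V².
Assume saturation: I_D = ½ k_n V_ov² = 0.5 × 6 × 0.8² = 1.92 mA, giving V_DS = V_DD − I_D R_D = 3.27 − 1.92 × 3.13 = -2.74 V.
But -2.74 V < V_ov = 0.8 V, so the device is actually in triode.
In triode I_D = k_n[V_ov V_DS − ½ V_DS²] and I_D = (V_DD − V_DS)/R_D. Equating: 9.39 V_DS² − 16.02 V_DS + 3.27 = 0, giving V_DS = 0.237 V (the root below V_ov).
I_D = (3.27 − 0.237) / 3.13 = 0.969 mA.

I_D = 0.969 mA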